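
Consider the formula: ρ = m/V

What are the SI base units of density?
Units of each symbol in ρ = m/V:
  m (mass): kg
  V (volume): m³  → in the denominator, contributes 1/m³

Multiplying the contributions: [kg] · [1/m³]
Adding exponents of each base unit: kg: 1, m: -3
SI base units of density: kg/m³

Answer: kg/m³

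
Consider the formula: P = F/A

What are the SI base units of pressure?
Units of each symbol in P = F/A:
  F (force): kg·m/s²
  A (area): m²  → in the denominator, contributes 1/m²

Multiplying the contributions: [kg·m/s²] · [1/m²]
Adding exponents of each base unit: kg: 1, m: -1, s: -2
SI base units of pressure: kg/(m·s²)

Answer: kg/(m·s²)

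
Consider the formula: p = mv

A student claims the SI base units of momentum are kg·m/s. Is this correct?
Units of each symbol in p = mv:
  m (mass): kg
  v (velocity): m/s

Multiplying the contributions: [kg] · [m/s]
Adding exponents of each base unit: kg: 1, m: 1, s: -1
SI base units of momentum: kg·m/s

The claimed units kg·m/s match the derived units, so the claim is correct.

Answer: Yes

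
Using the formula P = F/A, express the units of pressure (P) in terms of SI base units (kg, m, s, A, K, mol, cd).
Units of each symbol in P = F/A:
  F (force): kg·m/s²
  A (area): m²  → in the denominator, contributes 1/m²

Multiplying the contributions: [kg·m/s²] · [1/m²]
Adding exponents of each base unit: kg: 1, m: -1, s: -2
SI base units of pressure: kg/(m·s²)

Answer: kg/(m·s²)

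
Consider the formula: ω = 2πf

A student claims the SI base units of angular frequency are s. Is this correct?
Units of each symbol in ω = 2πf:
  f (frequency): 1/s
  The factor 2π is dimensionless.

Multiplying the contributions: [1/s]
Adding exponents of each base unit: s: -1
SI base units of angular frequency: 1/s

The claimed units s (exponents s: 1) do not match the derived units 1/s (exponents s: -1), so the claim is incorrect.

Answer: No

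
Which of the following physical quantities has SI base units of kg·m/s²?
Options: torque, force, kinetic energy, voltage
Checking the SI base units of each option:
  torque (τ = Fr): kg·m²/s²  ✗
  force (F = ma): kg·m/s²  ✓ matches
  kinetic energy (E = ½mv²): kg·m²/s²  ✗
  voltage (V = IR): kg·m²/(s³·A)  ✗

Only force has units kg·m/s².

Answer: force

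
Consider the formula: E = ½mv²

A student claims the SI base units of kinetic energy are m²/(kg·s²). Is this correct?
Units of each symbol in E = ½mv²:
  m (mass): kg
  v (speed): m/s  → to the power 2, contributes m²/s²
  The factor ½ is dimensionless.

Multiplying the contributions: [kg] · [m²/s²]
Adding exponents of each base unit: kg: 1, m: 2, s: -2
SI base units of kinetic energy: kg·m²/s²

The claimed units m²/(kg·s²) (exponents kg: -1, m: 2, s: -2) do not match the derived units kg·m²/s² (exponents kg: 1, m: 2, s: -2), so the claim is incorrect.

Answer: No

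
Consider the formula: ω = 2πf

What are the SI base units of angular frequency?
Units of each symbol in ω = 2πf:
  f (frequency): 1/s
  The factor 2π is dimensionless.

Multiplying the contributions: [1/s]
Adding exponents of each base unit: s: -1
SI base units of angular frequency: 1/s

Answer: 1/s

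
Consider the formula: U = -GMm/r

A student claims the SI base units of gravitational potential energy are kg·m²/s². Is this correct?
Units of each symbol in U = -GMm/r:
  G (gravitational constant): m³/(kg·s²)
  M (mass): kg
  m (mass): kg
  r (distance): m  → in the denominator, contributes 1/m
  The minus sign does not affect the units.

Multiplying the contributions: [m³/(kg·s²)] · [kg] · [kg] · [1/m]
Adding exponents of each base unit: kg: 1, m: 2, s: -2
SI base units of gravitational potential energy: kg·m²/s²

The claimed units kg·m²/s² match the derived units, so the claim is correct.

Answer: Yes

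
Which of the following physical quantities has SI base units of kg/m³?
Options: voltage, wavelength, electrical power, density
Checking the SI base units of each option:
  voltage (V = IR): kg·m²/(s³·A)  ✗
  wavelength (λ = v/f): m  ✗
  electrical power (P = IV): kg·m²/s³  ✗
  density (ρ = m/V): kg/m³  ✓ matches

Only density has units kg/m³.

Answer: density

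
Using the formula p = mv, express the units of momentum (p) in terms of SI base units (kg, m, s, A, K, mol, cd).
Units of each symbol in p = mv:
  m (mass): kg
  v (velocity): m/s

Multiplying the contributions: [kg] · [m/s]
Adding exponents of each base unit: kg: 1, m: 1, s: -1
SI base units of momentum: kg·m/s

Answer: kg·m/s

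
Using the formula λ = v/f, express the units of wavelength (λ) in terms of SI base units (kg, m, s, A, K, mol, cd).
Units of each symbol in λ = v/f:
  v (wave speed): m/s
  f (frequency): 1/s  → in the denominator, contributes s

Multiplying the contributions: [m/s] · [s]
Adding exponents of each base unit: m: 1
SI base units of wavelength: m

Answer: m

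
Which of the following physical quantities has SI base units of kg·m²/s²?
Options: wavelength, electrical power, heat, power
Checking the SI base units of each option:
  wavelength (λ = v/f): m  ✗
  electrical power (P = IV): kg·m²/s³  ✗
  heat (Q = mcΔT): kg·m²/s²  ✓ matches
  power (P = W/t): kg·m²/s³  ✗

Only heat has units kg·m²/s².

Answer: heat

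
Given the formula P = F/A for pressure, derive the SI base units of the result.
Units of each symbol in P = F/A:
  F (force): kg·m/s²
  A (area): m²  → in the denominator, contributes 1/m²

Multiplying the contributions: [kg·m/s²] · [1/m²]
Adding exponents of each base unit: kg: 1, m: -1, s: -2
SI base units of pressure: kg/(m·s²)

Answer: kg/(m·s²)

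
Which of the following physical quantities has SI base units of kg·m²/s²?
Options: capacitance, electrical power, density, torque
Checking the SI base units of each option:
  capacitance (C = Q/V): s⁴·A²/(kg·m²)  ✗
  electrical power (P = IV): kg·m²/s³  ✗
  density (ρ = m/V): kg/m³  ✗
  torque (τ = Fr): kg·m²/s²  ✓ matches

Only torque has units kg·m²/s².

Answer: torque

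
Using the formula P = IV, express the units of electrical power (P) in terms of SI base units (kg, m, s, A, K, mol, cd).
Units of each symbol in P = IV:
  I (current): A
  V (voltage, in volts): kg·m²/(s³·A)

Multiplying the contributions: [A] · [kg·m²/(s³·A)]
Adding exponents of each base unit: kg: 1, m: 2, s: -3
SI base units of electrical power: kg·m²/s³

Answer: kg·m²/s³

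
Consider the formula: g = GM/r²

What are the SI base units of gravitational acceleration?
Units of each symbol in g = GM/r²:
  G (gravitational constant): m³/(kg·s²)
  M (mass): kg
  r (distance): m  → to the power 2 in the denominator, contributes 1/m²

Multiplying the contributions: [m³/(kg·s²)] · [kg] · [1/m²]
Adding exponents of each base unit: m: 1, s: -2
SI base units of gravitational acceleration: m/s²

Answer: m/s²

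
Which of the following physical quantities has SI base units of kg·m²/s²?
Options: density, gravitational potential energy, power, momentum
Checking the SI base units of each option:
  density (ρ = m/V): kg/m³  ✗
  gravitational potential energy (U = -GMm/r): kg·m²/s²  ✓ matches
  power (P = W/t): kg·m²/s³  ✗
  momentum (p = mv): kg·m/s  ✗

Only gravitational potential energy has units kg·m²/s².

Answer: gravitational potential energy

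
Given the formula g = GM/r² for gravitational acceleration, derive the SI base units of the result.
Units of each symbol in g = GM/r²:
  G (gravitational constant): m³/(kg·s²)
  M (mass): kg
  r (distance): m  → to the power 2 in the denominator, contributes 1/m²

Multiplying the contributions: [m³/(kg·s²)] · [kg] · [1/m²]
Adding exponents of each base unit: m: 1, s: -2
SI base units of gravitational acceleration: m/s²

Answer: m/s²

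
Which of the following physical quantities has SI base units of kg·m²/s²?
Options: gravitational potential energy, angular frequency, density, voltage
Checking the SI base units of each option:
  gravitational potential energy (U = -GMm/r): kg·m²/s²  ✓ matches
  angular frequency (ω = 2πf): 1/s  ✗
  density (ρ = m/V): kg/m³  ✗
  voltage (V = IR): kg·m²/(s³·A)  ✗

Only gravitational potential energy has units kg·m²/s².

Answer: gravitational potential energy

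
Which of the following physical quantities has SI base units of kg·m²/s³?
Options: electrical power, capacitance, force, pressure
Checking the SI base units of each option:
  electrical power (P = IV): kg·m²/s³  ✓ matches
  capacitance (C = Q/V): s⁴·A²/(kg·m²)  ✗
  force (F = ma): kg·m/s²  ✗
  pressure (P = F/A): kg/(m·s²)  ✗

Only electrical power has units kg·m²/s³.

Answer: electrical power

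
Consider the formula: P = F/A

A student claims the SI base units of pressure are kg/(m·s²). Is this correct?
Units of each symbol in P = F/A:
  F (force): kg·m/s²
  A (area): m²  → in the denominator, contributes 1/m²

Multiplying the contributions: [kg·m/s²] · [1/m²]
Adding exponents of each base unit: kg: 1, m: -1, s: -2
SI base units of pressure: kg/(m·s²)

The claimed units kg/(m·s²) match the derived units, so the claim is correct.

Answer: Yes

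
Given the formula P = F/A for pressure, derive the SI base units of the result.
Units of each symbol in P = F/A:
  F (force): kg·m/s²
  A (area): m²  → in the denominator, contributes 1/m²

Multiplying the contributions: [kg·m/s²] · [1/m²]
Adding exponents of each base unit: kg: 1, m: -1, s: -2
SI base units of pressure: kg/(m·s²)

Answer: kg/(m·s²)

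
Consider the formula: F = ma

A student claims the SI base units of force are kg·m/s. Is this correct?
Units of each symbol in F = ma:
  m (mass): kg
  a (acceleration): m/s²

Multiplying the contributions: [kg] · [m/s²]
Adding exponents of each base unit: kg: 1, m: 1, s: -2
SI base units of force: kg·m/s²

The claimed units kg·m/s (exponents kg: 1, m: 1, s: -1) do not match the derived units kg·m/s² (exponents kg: 1, m: 1, s: -2), so the claim is incorrect.

Answer: No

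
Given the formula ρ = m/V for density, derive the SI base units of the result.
Units of each symbol in ρ = m/V:
  m (mass): kg
  V (volume): m³  → in the denominator, contributes 1/m³

Multiplying the contributions: [kg] · [1/m³]
Adding exponents of each base unit: kg: 1, m: -3
SI base units of density: kg/m³

Answer: kg/m³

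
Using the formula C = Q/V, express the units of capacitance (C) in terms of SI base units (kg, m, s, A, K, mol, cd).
Units of each symbol in C = Q/V:
  Q (charge, in coulombs): s·A
  V (voltage, in volts): kg·m²/(s³·A)  → in the denominator, contributes s³·A/(kg·m²)

Multiplying the contributions: [s·A] · [s³·A/(kg·m²)]
Adding exponents of each base unit: kg: -1, m: -2, s: 4, A: 2
SI base units of capacitance: s⁴·A²/(kg·m²)

Answer: s⁴·A²/(kg·m²)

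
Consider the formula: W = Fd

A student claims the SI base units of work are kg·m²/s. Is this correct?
Units of each symbol in W = Fd:
  F (force): kg·m/s²
  d (displacement): m

Multiplying the contributions: [kg·m/s²] · [m]
Adding exponents of each base unit: kg: 1, m: 2, s: -2
SI base units of work: kg·m²/s²

The claimed units kg·m²/s (exponents kg: 1, m: 2, s: -1) do not match the derived units kg·m²/s² (exponents kg: 1, m: 2, s: -2), so the claim is incorrect.

Answer: No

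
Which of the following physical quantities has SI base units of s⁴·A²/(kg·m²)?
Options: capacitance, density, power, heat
Checking the SI base units of each option:
  capacitance (C = Q/V): s⁴·A²/(kg·m²)  ✓ matches
  density (ρ = m/V): kg/m³  ✗
  power (P = W/t): kg·m²/s³  ✗
  heat (Q = mcΔT): kg·m²/s²  ✗

Only capacitance has units s⁴·A²/(kg·m²).

Answer: capacitance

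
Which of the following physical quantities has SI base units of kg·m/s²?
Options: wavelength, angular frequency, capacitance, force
Checking the SI base units of each option:
  wavelength (λ = v/f): m  ✗
  angular frequency (ω = 2πf): 1/s  ✗
  capacitance (C = Q/V): s⁴·A²/(kg·m²)  ✗
  force (F = ma): kg·m/s²  ✓ matches

Only force has units kg·m/s².

Answer: force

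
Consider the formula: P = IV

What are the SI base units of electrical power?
Units of each symbol in P = IV:
  I (current): A
  V (voltage, in volts): kg·m²/(s³·A)

Multiplying the contributions: [A] · [kg·m²/(s³·A)]
Adding exponents of each base unit: kg: 1, m: 2, s: -3
SI base units of electrical power: kg·m²/s³

Answer: kg·m²/s³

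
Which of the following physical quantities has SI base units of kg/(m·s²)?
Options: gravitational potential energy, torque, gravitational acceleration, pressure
Checking the SI base units of each option:
  gravitational potential energy (U = -GMm/r): kg·m²/s²  ✗
  torque (τ = Fr): kg·m²/s²  ✗
  gravitational acceleration (g = GM/r²): m/s²  ✗
  pressure (P = F/A): kg/(m·s²)  ✓ matches

Only pressure has units kg/(m·s²).

Answer: pressure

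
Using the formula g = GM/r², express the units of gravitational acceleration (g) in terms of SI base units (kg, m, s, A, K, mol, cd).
Units of each symbol in g = GM/r²:
  G (gravitational constant): m³/(kg·s²)
  M (mass): kg
  r (distance): m  → to the power 2 in the denominator, contributes 1/m²

Multiplying the contributions: [m³/(kg·s²)] · [kg] · [1/m²]
Adding exponents of each base unit: m: 1, s: -2
SI base units of gravitational acceleration: m/s²

Answer: m/s²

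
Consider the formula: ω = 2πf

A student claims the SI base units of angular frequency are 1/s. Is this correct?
Units of each symbol in ω = 2πf:
  f (frequency): 1/s
  The factor 2π is dimensionless.

Multiplying the contributions: [1/s]
Adding exponents of each base unit: s: -1
SI base units of angular frequency: 1/s

The claimed units 1/s match the derived units, so the claim is correct.

Answer: Yes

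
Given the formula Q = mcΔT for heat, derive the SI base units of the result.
Units of each symbol in Q = mcΔT:
  m (mass): kg
  c (specific heat capacity, in J/(kg·K)): m²/(s²·K)
  ΔT (temperature change): K

Multiplying the contributions: [kg] · [m²/(s²·K)] · [K]
Adding exponents of each base unit: kg: 1, m: 2, s: -2
SI base units of heat: kg·m²/s²

Answer: kg·m²/s²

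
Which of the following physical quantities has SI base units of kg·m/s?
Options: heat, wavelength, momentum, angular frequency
Checking the SI base units of each option:
  heat (Q = mcΔT): kg·m²/s²  ✗
  wavelength (λ = v/f): m  ✗
  momentum (p = mv): kg·m/s  ✓ matches
  angular frequency (ω = 2πf): 1/s  ✗

Only momentum has units kg·m/s.

Answer: momentum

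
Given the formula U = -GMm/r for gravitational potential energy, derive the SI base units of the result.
Units of each symbol in U = -GMm/r:
  G (gravitational constant): m³/(kg·s²)
  M (mass): kg
  m (mass): kg
  r (distance): m  → in the denominator, contributes 1/m
  The minus sign does not affect the units.

Multiplying the contributions: [m³/(kg·s²)] · [kg] · [kg] · [1/m]
Adding exponents of each base unit: kg: 1, m: 2, s: -2
SI base units of gravitational potential energy: kg·m²/s²

Answer: kg·m²/s²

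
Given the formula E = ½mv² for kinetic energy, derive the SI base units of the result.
Units of each symbol in E = ½mv²:
  m (mass): kg
  v (speed): m/s  → to the power 2, contributes m²/s²
  The factor ½ is dimensionless.

Multiplying the contributions: [kg] · [m²/s²]
Adding exponents of each base unit: kg: 1, m: 2, s: -2
SI base units of kinetic energy: kg·m²/s²

Answer: kg·m²/s²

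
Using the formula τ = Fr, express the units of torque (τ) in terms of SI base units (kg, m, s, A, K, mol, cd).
Units of each symbol in τ = Fr:
  F (force): kg·m/s²
  r (lever arm): m

Multiplying the contributions: [kg·m/s²] · [m]
Adding exponents of each base unit: kg: 1, m: 2, s: -2
SI base units of torque: kg·m²/s²

Answer: kg·m²/s²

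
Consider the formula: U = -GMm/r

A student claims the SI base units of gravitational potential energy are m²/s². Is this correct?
Units of each symbol in U = -GMm/r:
  G (gravitational constant): m³/(kg·s²)
  M (mass): kg
  m (mass): kg
  r (distance): m  → in the denominator, contributes 1/m
  The minus sign does not affect the units.

Multiplying the contributions: [m³/(kg·s²)] · [kg] · [kg] · [1/m]
Adding exponents of each base unit: kg: 1, m: 2, s: -2
SI base units of gravitational potential energy: kg·m²/s²

The claimed units m²/s² (exponents m: 2, s: -2) do not match the derived units kg·m²/s² (exponents kg: 1, m: 2, s: -2), so the claim is incorrect.

Answer: No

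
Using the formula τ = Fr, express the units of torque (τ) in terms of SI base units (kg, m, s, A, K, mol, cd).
Units of each symbol in τ = Fr:
  F (force): kg·m/s²
  r (lever arm): m

Multiplying the contributions: [kg·m/s²] · [m]
Adding exponents of each base unit: kg: 1, m: 2, s: -2
SI base units of torque: kg·m²/s²

Answer: kg·m²/s²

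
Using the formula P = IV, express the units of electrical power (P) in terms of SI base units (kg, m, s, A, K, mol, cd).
Units of each symbol in P = IV:
  I (current): A
  V (voltage, in volts): kg·m²/(s³·A)

Multiplying the contributions: [A] · [kg·m²/(s³·A)]
Adding exponents of each base unit: kg: 1, m: 2, s: -3
SI base units of electrical power: kg·m²/s³

Answer: kg·m²/s³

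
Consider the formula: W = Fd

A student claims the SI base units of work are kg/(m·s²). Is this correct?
Units of each symbol in W = Fd:
  F (force): kg·m/s²
  d (displacement): m

Multiplying the contributions: [kg·m/s²] · [m]
Adding exponents of each base unit: kg: 1, m: 2, s: -2
SI base units of work: kg·m²/s²

The claimed units kg/(m·s²) (exponents kg: 1, m: -1, s: -2) do not match the derived units kg·m²/s² (exponents kg: 1, m: 2, s: -2), so the claim is incorrect.

Answer: No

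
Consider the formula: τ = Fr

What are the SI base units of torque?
Units of each symbol in τ = Fr:
  F (force): kg·m/s²
  r (lever arm): m

Multiplying the contributions: [kg·m/s²] · [m]
Adding exponents of each base unit: kg: 1, m: 2, s: -2
SI base units of torque: kg·m²/s²

Answer: kg·m²/s²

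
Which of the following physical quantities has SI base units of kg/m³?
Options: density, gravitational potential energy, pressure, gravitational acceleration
Checking the SI base units of each option:
  density (ρ = m/V): kg/m³  ✓ matches
  gravitational potential energy (U = -GMm/r): kg·m²/s²  ✗
  pressure (P = F/A): kg/(m·s²)  ✗
  gravitational acceleration (g = GM/r²): m/s²  ✗

Only density has units kg/m³.

Answer: density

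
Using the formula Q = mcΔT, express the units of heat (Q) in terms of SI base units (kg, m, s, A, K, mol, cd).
Units of each symbol in Q = mcΔT:
  m (mass): kg
  c (specific heat capacity, in J/(kg·K)): m²/(s²·K)
  ΔT (temperature change): K

Multiplying the contributions: [kg] · [m²/(s²·K)] · [K]
Adding exponents of each base unit: kg: 1, m: 2, s: -2
SI base units of heat: kg·m²/s²

Answer: kg·m²/s²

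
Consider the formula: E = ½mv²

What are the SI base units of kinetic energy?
Units of each symbol in E = ½mv²:
  m (mass): kg
  v (speed): m/s  → to the power 2, contributes m²/s²
  The factor ½ is dimensionless.

Multiplying the contributions: [kg] · [m²/s²]
Adding exponents of each base unit: kg: 1, m: 2, s: -2
SI base units of kinetic energy: kg·m²/s²

Answer: kg·m²/s²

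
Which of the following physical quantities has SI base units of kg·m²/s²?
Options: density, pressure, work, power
Checking the SI base units of each option:
  density (ρ = m/V): kg/m³  ✗
  pressure (P = F/A): kg/(m·s²)  ✗
  work (W = Fd): kg·m²/s²  ✓ matches
  power (P = W/t): kg·m²/s³  ✗

Only work has units kg·m²/s².

Answer: work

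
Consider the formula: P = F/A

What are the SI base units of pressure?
Units of each symbol in P = F/A:
  F (force): kg·m/s²
  A (area): m²  → in the denominator, contributes 1/m²

Multiplying the contributions: [kg·m/s²] · [1/m²]
Adding exponents of each base unit: kg: 1, m: -1, s: -2
SI base units of pressure: kg/(m·s²)

Answer: kg/(m·s²)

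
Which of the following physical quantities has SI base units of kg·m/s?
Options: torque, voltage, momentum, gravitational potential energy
Checking the SI base units of each option:
  torque (τ = Fr): kg·m²/s²  ✗
  voltage (V = IR): kg·m²/(s³·A)  ✗
  momentum (p = mv): kg·m/s  ✓ matches
  gravitational potential energy (U = -GMm/r): kg·m²/s²  ✗

Only momentum has units kg·m/s.

Answer: momentum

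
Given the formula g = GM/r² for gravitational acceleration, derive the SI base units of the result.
Units of each symbol in g = GM/r²:
  G (gravitational constant): m³/(kg·s²)
  M (mass): kg
  r (distance): m  → to the power 2 in the denominator, contributes 1/m²

Multiplying the contributions: [m³/(kg·s²)] · [kg] · [1/m²]
Adding exponents of each base unit: m: 1, s: -2
SI base units of gravitational acceleration: m/s²

Answer: m/s²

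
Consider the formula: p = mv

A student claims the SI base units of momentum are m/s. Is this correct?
Units of each symbol in p = mv:
  m (mass): kg
  v (velocity): m/s

Multiplying the contributions: [kg] · [m/s]
Adding exponents of each base unit: kg: 1, m: 1, s: -1
SI base units of momentum: kg·m/s

The claimed units m/s (exponents m: 1, s: -1) do not match the derived units kg·m/s (exponents kg: 1, m: 1, s: -1), so the claim is incorrect.

Answer: No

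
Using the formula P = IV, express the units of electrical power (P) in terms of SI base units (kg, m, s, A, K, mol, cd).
Units of each symbol in P = IV:
  I (current): A
  V (voltage, in volts): kg·m²/(s³·A)

Multiplying the contributions: [A] · [kg·m²/(s³·A)]
Adding exponents of each base unit: kg: 1, m: 2, s: -3
SI base units of electrical power: kg·m²/s³

Answer: kg·m²/s³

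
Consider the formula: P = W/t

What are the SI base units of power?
Units of each symbol in P = W/t:
  W (work): kg·m²/s²
  t (time): s  → in the denominator, contributes 1/s

Multiplying the contributions: [kg·m²/s²] · [1/s]
Adding exponents of each base unit: kg: 1, m: 2, s: -3
SI base units of power: kg·m²/s³

Answer: kg·m²/s³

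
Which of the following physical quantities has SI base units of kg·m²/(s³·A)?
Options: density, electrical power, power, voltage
Checking the SI base units of each option:
  density (ρ = m/V): kg/m³  ✗
  electrical power (P = IV): kg·m²/s³  ✗
  power (P = W/t): kg·m²/s³  ✗
  voltage (V = IR): kg·m²/(s³·A)  ✓ matches

Only voltage has units kg·m²/(s³·A).

Answer: voltage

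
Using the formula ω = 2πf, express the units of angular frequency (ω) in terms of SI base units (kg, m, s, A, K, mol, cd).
Units of each symbol in ω = 2πf:
  f (frequency): 1/s
  The factor 2π is dimensionless.

Multiplying the contributions: [1/s]
Adding exponents of each base unit: s: -1
SI base units of angular frequency: 1/s

Answer: 1/s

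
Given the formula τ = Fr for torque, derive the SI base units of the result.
Units of each symbol in τ = Fr:
  F (force): kg·m/s²
  r (lever arm): m

Multiplying the contributions: [kg·m/s²] · [m]
Adding exponents of each base unit: kg: 1, m: 2, s: -2
SI base units of torque: kg·m²/s²

Answer: kg·m²/s²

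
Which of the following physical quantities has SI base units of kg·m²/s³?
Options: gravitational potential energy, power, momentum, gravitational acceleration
Checking the SI base units of each option:
  gravitational potential energy (U = -GMm/r): kg·m²/s²  ✗
  power (P = W/t): kg·m²/s³  ✓ matches
  momentum (p = mv): kg·m/s  ✗
  gravitational acceleration (g = GM/r²): m/s²  ✗

Only power has units kg·m²/s³.

Answer: power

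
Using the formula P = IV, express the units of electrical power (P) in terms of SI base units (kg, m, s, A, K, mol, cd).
Units of each symbol in P = IV:
  I (current): A
  V (voltage, in volts): kg·m²/(s³·A)

Multiplying the contributions: [A] · [kg·m²/(s³·A)]
Adding exponents of each base unit: kg: 1, m: 2, s: -3
SI base units of electrical power: kg·m²/s³

Answer: kg·m²/s³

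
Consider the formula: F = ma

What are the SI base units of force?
Units of each symbol in F = ma:
  m (mass): kg
  a (acceleration): m/s²

Multiplying the contributions: [kg] · [m/s²]
Adding exponents of each base unit: kg: 1, m: 1, s: -2
SI base units of force: kg·m/s²

Answer: kg·m/s²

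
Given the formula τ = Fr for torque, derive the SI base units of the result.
Units of each symbol in τ = Fr:
  F (force): kg·m/s²
  r (lever arm): m

Multiplying the contributions: [kg·m/s²] · [m]
Adding exponents of each base unit: kg: 1, m: 2, s: -2
SI base units of torque: kg·m²/s²

Answer: kg·m²/s²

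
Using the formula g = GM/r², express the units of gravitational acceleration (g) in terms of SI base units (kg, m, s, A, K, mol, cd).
Units of each symbol in g = GM/r²:
  G (gravitational constant): m³/(kg·s²)
  M (mass): kg
  r (distance): m  → to the power 2 in the denominator, contributes 1/m²

Multiplying the contributions: [m³/(kg·s²)] · [kg] · [1/m²]
Adding exponents of each base unit: m: 1, s: -2
SI base units of gravitational acceleration: m/s²

Answer: m/s²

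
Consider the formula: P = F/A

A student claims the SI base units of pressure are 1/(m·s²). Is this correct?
Units of each symbol in P = F/A:
  F (force): kg·m/s²
  A (area): m²  → in the denominator, contributes 1/m²

Multiplying the contributions: [kg·m/s²] · [1/m²]
Adding exponents of each base unit: kg: 1, m: -1, s: -2
SI base units of pressure: kg/(m·s²)

The claimed units 1/(m·s²) (exponents m: -1, s: -2) do not match the derived units kg/(m·s²) (exponents kg: 1, m: -1, s: -2), so the claim is incorrect.

Answer: No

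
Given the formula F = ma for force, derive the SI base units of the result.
Units of each symbol in F = ma:
  m (mass): kg
  a (acceleration): m/s²

Multiplying the contributions: [kg] · [m/s²]
Adding exponents of each base unit: kg: 1, m: 1, s: -2
SI base units of force: kg·m/s²

Answer: kg·m/s²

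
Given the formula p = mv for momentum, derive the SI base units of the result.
Units of each symbol in p = mv:
  m (mass): kg
  v (velocity): m/s

Multiplying the contributions: [kg] · [m/s]
Adding exponents of each base unit: kg: 1, m: 1, s: -1
SI base units of momentum: kg·m/s

Answer: kg·m/s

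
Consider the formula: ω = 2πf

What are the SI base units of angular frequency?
Units of each symbol in ω = 2πf:
  f (frequency): 1/s
  The factor 2π is dimensionless.

Multiplying the contributions: [1/s]
Adding exponents of each base unit: s: -1
SI base units of angular frequency: 1/s

Answer: 1/s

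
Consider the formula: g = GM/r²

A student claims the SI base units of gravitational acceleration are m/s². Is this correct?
Units of each symbol in g = GM/r²:
  G (gravitational constant): m³/(kg·s²)
  M (mass): kg
  r (distance): m  → to the power 2 in the denominator, contributes 1/m²

Multiplying the contributions: [m³/(kg·s²)] · [kg] · [1/m²]
Adding exponents of each base unit: m: 1, s: -2
SI base units of gravitational acceleration: m/s²

The claimed units m/s² match the derived units, so the claim is correct.

Answer: Yes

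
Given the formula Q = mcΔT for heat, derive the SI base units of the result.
Units of each symbol in Q = mcΔT:
  m (mass): kg
  c (specific heat capacity, in J/(kg·K)): m²/(s²·K)
  ΔT (temperature change): K

Multiplying the contributions: [kg] · [m²/(s²·K)] · [K]
Adding exponents of each base unit: kg: 1, m: 2, s: -2
SI base units of heat: kg·m²/s²

Answer: kg·m²/s²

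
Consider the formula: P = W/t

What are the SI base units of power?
Units of each symbol in P = W/t:
  W (work): kg·m²/s²
  t (time): s  → in the denominator, contributes 1/s

Multiplying the contributions: [kg·m²/s²] · [1/s]
Adding exponents of each base unit: kg: 1, m: 2, s: -3
SI base units of power: kg·m²/s³

Answer: kg·m²/s³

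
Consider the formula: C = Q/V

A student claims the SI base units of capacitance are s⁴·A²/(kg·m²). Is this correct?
Units of each symbol in C = Q/V:
  Q (charge, in coulombs): s·A
  V (voltage, in volts): kg·m²/(s³·A)  → in the denominator, contributes s³·A/(kg·m²)

Multiplying the contributions: [s·A] · [s³·A/(kg·m²)]
Adding exponents of each base unit: kg: -1, m: -2, s: 4, A: 2
SI base units of capacitance: s⁴·A²/(kg·m²)

The claimed units s⁴·A²/(kg·m²) match the derived units, so the claim is correct.

Answer: Yes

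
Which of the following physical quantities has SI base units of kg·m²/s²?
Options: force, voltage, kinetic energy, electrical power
Checking the SI base units of each option:
  force (F = ma): kg·m/s²  ✗
  voltage (V = IR): kg·m²/(s³·A)  ✗
  kinetic energy (E = ½mv²): kg·m²/s²  ✓ matches
  electrical power (P = IV): kg·m²/s³  ✗

Only kinetic energy has units kg·m²/s².

Answer: kinetic energy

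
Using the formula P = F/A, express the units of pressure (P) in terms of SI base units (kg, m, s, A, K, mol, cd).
Units of each symbol in P = F/A:
  F (force): kg·m/s²
  A (area): m²  → in the denominator, contributes 1/m²

Multiplying the contributions: [kg·m/s²] · [1/m²]
Adding exponents of each base unit: kg: 1, m: -1, s: -2
SI base units of pressure: kg/(m·s²)

Answer: kg/(m·s²)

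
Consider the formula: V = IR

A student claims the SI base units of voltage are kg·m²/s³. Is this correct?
Units of each symbol in V = IR:
  I (current): A
  R (resistance, in ohms): kg·m²/(s³·A²)

Multiplying the contributions: [A] · [kg·m²/(s³·A²)]
Adding exponents of each base unit: kg: 1, m: 2, s: -3, A: -1
SI base units of voltage: kg·m²/(s³·A)

The claimed units kg·m²/s³ (exponents kg: 1, m: 2, s: -3) do not match the derived units kg·m²/(s³·A) (exponents kg: 1, m: 2, s: -3, A: -1), so the claim is incorrect.

Answer: No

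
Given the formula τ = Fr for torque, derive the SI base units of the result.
Units of each symbol in τ = Fr:
  F (force): kg·m/s²
  r (lever arm): m

Multiplying the contributions: [kg·m/s²] · [m]
Adding exponents of each base unit: kg: 1, m: 2, s: -2
SI base units of torque: kg·m²/s²

Answer: kg·m²/s²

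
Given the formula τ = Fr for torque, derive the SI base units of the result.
Units of each symbol in τ = Fr:
  F (force): kg·m/s²
  r (lever arm): m

Multiplying the contributions: [kg·m/s²] · [m]
Adding exponents of each base unit: kg: 1, m: 2, s: -2
SI base units of torque: kg·m²/s²

Answer: kg·m²/s²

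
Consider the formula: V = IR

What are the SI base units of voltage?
Units of each symbol in V = IR:
  I (current): A
  R (resistance, in ohms): kg·m²/(s³·A²)

Multiplying the contributions: [A] · [kg·m²/(s³·A²)]
Adding exponents of each base unit: kg: 1, m: 2, s: -3, A: -1
SI base units of voltage: kg·m²/(s³·A)

Answer: kg·m²/(s³·A)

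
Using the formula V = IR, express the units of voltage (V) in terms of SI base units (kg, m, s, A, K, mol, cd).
Units of each symbol in V = IR:
  I (current): A
  R (resistance, in ohms): kg·m²/(s³·A²)

Multiplying the contributions: [A] · [kg·m²/(s³·A²)]
Adding exponents of each base unit: kg: 1, m: 2, s: -3, A: -1
SI base units of voltage: kg·m²/(s³·A)

Answer: kg·m²/(s³·A)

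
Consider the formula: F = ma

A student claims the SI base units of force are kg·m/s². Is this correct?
Units of each symbol in F = ma:
  m (mass): kg
  a (acceleration): m/s²

Multiplying the contributions: [kg] · [m/s²]
Adding exponents of each base unit: kg: 1, m: 1, s: -2
SI base units of force: kg·m/s²

The claimed units kg·m/s² match the derived units, so the claim is correct.

Answer: Yes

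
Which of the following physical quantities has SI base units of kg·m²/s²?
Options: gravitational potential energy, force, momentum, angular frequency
Checking the SI base units of each option:
  gravitational potential energy (U = -GMm/r): kg·m²/s²  ✓ matches
  force (F = ma): kg·m/s²  ✗
  momentum (p = mv): kg·m/s  ✗
  angular frequency (ω = 2πf): 1/s  ✗

Only gravitational potential energy has units kg·m²/s².

Answer: gravitational potential energy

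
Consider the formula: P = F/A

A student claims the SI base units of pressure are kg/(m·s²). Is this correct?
Units of each symbol in P = F/A:
  F (force): kg·m/s²
  A (area): m²  → in the denominator, contributes 1/m²

Multiplying the contributions: [kg·m/s²] · [1/m²]
Adding exponents of each base unit: kg: 1, m: -1, s: -2
SI base units of pressure: kg/(m·s²)

The claimed units kg/(m·s²) match the derived units, so the claim is correct.

Answer: Yes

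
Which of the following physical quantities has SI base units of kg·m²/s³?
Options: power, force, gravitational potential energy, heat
Checking the SI base units of each option:
  power (P = W/t): kg·m²/s³  ✓ matches
  force (F = ma): kg·m/s²  ✗
  gravitational potential energy (U = -GMm/r): kg·m²/s²  ✗
  heat (Q = mcΔT): kg·m²/s²  ✗

Only power has units kg·m²/s³.

Answer: power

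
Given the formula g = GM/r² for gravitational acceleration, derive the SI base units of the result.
Units of each symbol in g = GM/r²:
  G (gravitational constant): m³/(kg·s²)
  M (mass): kg
  r (distance): m  → to the power 2 in the denominator, contributes 1/m²

Multiplying the contributions: [m³/(kg·s²)] · [kg] · [1/m²]
Adding exponents of each base unit: m: 1, s: -2
SI base units of gravitational acceleration: m/s²

Answer: m/s²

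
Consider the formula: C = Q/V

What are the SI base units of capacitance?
Units of each symbol in C = Q/V:
  Q (charge, in coulombs): s·A
  V (voltage, in volts): kg·m²/(s³·A)  → in the denominator, contributes s³·A/(kg·m²)

Multiplying the contributions: [s·A] · [s³·A/(kg·m²)]
Adding exponents of each base unit: kg: -1, m: -2, s: 4, A: 2
SI base units of capacitance: s⁴·A²/(kg·m²)

Answer: s⁴·A²/(kg·m²)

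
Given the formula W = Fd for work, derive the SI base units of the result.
Units of each symbol in W = Fd:
  F (force): kg·m/s²
  d (displacement): m

Multiplying the contributions: [kg·m/s²] · [m]
Adding exponents of each base unit: kg: 1, m: 2, s: -2
SI base units of work: kg·m²/s²

Answer: kg·m²/s²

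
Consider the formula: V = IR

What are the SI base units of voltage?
Units of each symbol in V = IR:
  I (current): A
  R (resistance, in ohms): kg·m²/(s³·A²)

Multiplying the contributions: [A] · [kg·m²/(s³·A²)]
Adding exponents of each base unit: kg: 1, m: 2, s: -3, A: -1
SI base units of voltage: kg·m²/(s³·A)

Answer: kg·m²/(s³·A)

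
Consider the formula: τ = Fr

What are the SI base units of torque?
Units of each symbol in τ = Fr:
  F (force): kg·m/s²
  r (lever arm): m

Multiplying the contributions: [kg·m/s²] · [m]
Adding exponents of each base unit: kg: 1, m: 2, s: -2
SI base units of torque: kg·m²/s²

Answer: kg·m²/s²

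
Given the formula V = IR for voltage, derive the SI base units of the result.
Units of each symbol in V = IR:
  I (current): A
  R (resistance, in ohms): kg·m²/(s³·A²)

Multiplying the contributions: [A] · [kg·m²/(s³·A²)]
Adding exponents of each base unit: kg: 1, m: 2, s: -3, A: -1
SI base units of voltage: kg·m²/(s³·A)

Answer: kg·m²/(s³·A)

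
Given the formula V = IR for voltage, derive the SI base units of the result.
Units of each symbol in V = IR:
  I (current): A
  R (resistance, in ohms): kg·m²/(s³·A²)

Multiplying the contributions: [A] · [kg·m²/(s³·A²)]
Adding exponents of each base unit: kg: 1, m: 2, s: -3, A: -1
SI base units of voltage: kg·m²/(s³·A)

Answer: kg·m²/(s³·A)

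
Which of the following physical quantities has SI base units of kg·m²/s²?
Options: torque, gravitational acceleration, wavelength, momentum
Checking the SI base units of each option:
  torque (τ = Fr): kg·m²/s²  ✓ matches
  gravitational acceleration (g = GM/r²): m/s²  ✗
  wavelength (λ = v/f): m  ✗
  momentum (p = mv): kg·m/s  ✗

Only torque has units kg·m²/s².

Answer: torque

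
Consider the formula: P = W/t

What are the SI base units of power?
Units of each symbol in P = W/t:
  W (work): kg·m²/s²
  t (time): s  → in the denominator, contributes 1/s

Multiplying the contributions: [kg·m²/s²] · [1/s]
Adding exponents of each base unit: kg: 1, m: 2, s: -3
SI base units of power: kg·m²/s³

Answer: kg·m²/s³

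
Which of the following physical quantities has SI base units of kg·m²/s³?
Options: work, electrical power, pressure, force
Checking the SI base units of each option:
  work (W = Fd): kg·m²/s²  ✗
  electrical power (P = IV): kg·m²/s³  ✓ matches
  pressure (P = F/A): kg/(m·s²)  ✗
  force (F = ma): kg·m/s²  ✗

Only electrical power has units kg·m²/s³.

Answer: electrical power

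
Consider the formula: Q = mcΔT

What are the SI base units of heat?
Units of each symbol in Q = mcΔT:
  m (mass): kg
  c (specific heat capacity, in J/(kg·K)): m²/(s²·K)
  ΔT (temperature change): K

Multiplying the contributions: [kg] · [m²/(s²·K)] · [K]
Adding exponents of each base unit: kg: 1, m: 2, s: -2
SI base units of heat: kg·m²/s²

Answer: kg·m²/s²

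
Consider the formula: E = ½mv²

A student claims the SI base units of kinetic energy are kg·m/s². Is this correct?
Units of each symbol in E = ½mv²:
  m (mass): kg
  v (speed): m/s  → to the power 2, contributes m²/s²
  The factor ½ is dimensionless.

Multiplying the contributions: [kg] · [m²/s²]
Adding exponents of each base unit: kg: 1, m: 2, s: -2
SI base units of kinetic energy: kg·m²/s²

The claimed units kg·m/s² (exponents kg: 1, m: 1, s: -2) do not match the derived units kg·m²/s² (exponents kg: 1, m: 2, s: -2), so the claim is incorrect.

Answer: No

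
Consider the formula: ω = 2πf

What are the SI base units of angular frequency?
Units of each symbol in ω = 2πf:
  f (frequency): 1/s
  The factor 2π is dimensionless.

Multiplying the contributions: [1/s]
Adding exponents of each base unit: s: -1
SI base units of angular frequency: 1/s

Answer: 1/s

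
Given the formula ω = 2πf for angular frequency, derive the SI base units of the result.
Units of each symbol in ω = 2πf:
  f (frequency): 1/s
  The factor 2π is dimensionless.

Multiplying the contributions: [1/s]
Adding exponents of each base unit: s: -1
SI base units of angular frequency: 1/s

Answer: 1/s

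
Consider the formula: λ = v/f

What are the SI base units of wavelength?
Units of each symbol in λ = v/f:
  v (wave speed): m/s
  f (frequency): 1/s  → in the denominator, contributes s

Multiplying the contributions: [m/s] · [s]
Adding exponents of each base unit: m: 1
SI base units of wavelength: m

Answer: m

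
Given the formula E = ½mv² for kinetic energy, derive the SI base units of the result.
Units of each symbol in E = ½mv²:
  m (mass): kg
  v (speed): m/s  → to the power 2, contributes m²/s²
  The factor ½ is dimensionless.

Multiplying the contributions: [kg] · [m²/s²]
Adding exponents of each base unit: kg: 1, m: 2, s: -2
SI base units of kinetic energy: kg·m²/s²

Answer: kg·m²/s²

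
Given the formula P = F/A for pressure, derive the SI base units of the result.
Units of each symbol in P = F/A:
  F (force): kg·m/s²
  A (area): m²  → in the denominator, contributes 1/m²

Multiplying the contributions: [kg·m/s²] · [1/m²]
Adding exponents of each base unit: kg: 1, m: -1, s: -2
SI base units of pressure: kg/(m·s²)

Answer: kg/(m·s²)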